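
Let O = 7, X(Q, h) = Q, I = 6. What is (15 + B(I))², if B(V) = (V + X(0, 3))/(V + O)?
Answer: 40401/169 ≈ 239.06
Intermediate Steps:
B(V) = V/(7 + V) (B(V) = (V + 0)/(V + 7) = V/(7 + V))
(15 + B(I))² = (15 + 6/(7 + 6))² = (15 + 6/13)² = (201/13)² = 40401/169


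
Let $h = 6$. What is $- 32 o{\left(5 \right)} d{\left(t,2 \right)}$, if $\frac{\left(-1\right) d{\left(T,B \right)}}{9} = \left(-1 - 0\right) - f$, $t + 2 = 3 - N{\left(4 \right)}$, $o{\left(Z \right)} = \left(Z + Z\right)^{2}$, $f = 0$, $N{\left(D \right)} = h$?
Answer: $-28800$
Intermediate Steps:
$N{\left(D \right)} = 6$
$o{\left(Z \right)} = 4 Z^{2}$ ($o{\left(Z \right)} = \left(2 Z\right)^{2} = 4 Z^{2}$)
$t = -5$ ($t = -2 + \left(3 - 6\right) = -2 - 3 = -5$)
$d{\left(T,B \right)} = 9$ ($d{\left(T,B \right)} = - 9 \left(\left(-1 - 0\right) - 0\right) = - 9 \left(\left(-1 + 0\right) + 0\right) = - 9 \left(-1 + 0\right) = \left(-9\right) \left(-1\right) = 9$)
$- 32 o{\left(5 \right)} d{\left(t,2 \right)} = - 32 \cdot 4 \cdot 5^{2} \cdot 9 = - 32 \cdot 4 \cdot 25 \cdot 9 = \left(-32\right) 100 \cdot 9 = \left(-3200\right) 9 = -28800$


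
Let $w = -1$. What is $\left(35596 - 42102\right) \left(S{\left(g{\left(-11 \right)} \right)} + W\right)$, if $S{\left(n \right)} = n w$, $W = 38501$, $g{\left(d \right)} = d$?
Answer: $-250559072$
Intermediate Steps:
$S{\left(n \right)} = - n$ ($S{\left(n \right)} = n \left(-1\right) = - n$)
$\left(35596 - 42102\right) \left(S{\left(g{\left(-11 \right)} \right)} + W\right) = \left(35596 - 42102\right) \left(\left(-1\right) \left(-11\right) + 38501\right) = - 6506 \left(11 + 38501\right) = \left(-6506\right) 38512 = -250559072$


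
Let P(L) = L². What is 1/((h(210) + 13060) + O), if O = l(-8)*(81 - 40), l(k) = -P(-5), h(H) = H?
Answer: 1/12245 ≈ 8.1666e-5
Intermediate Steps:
l(k) = -25 (l(k) = -1*(-5)² = -1*25 = -25)
O = -1025 (O = -25*(81 - 40) = -25*41 = -1025)
1/((h(210) + 13060) + O) = 1/((210 + 13060) - 1025) = 1/(13270 - 1025) = 1/12245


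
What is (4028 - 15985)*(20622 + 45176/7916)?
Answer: -488111428024/1979 ≈ -2.4665e+8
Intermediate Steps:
(4028 - 15985)*(20622 + 45176/7916) = -11957*(20622 + 45176*(1/7916)) = -11957*(20622 + 11294/1979) = -11957*40822232/1979 = -488111428024/1979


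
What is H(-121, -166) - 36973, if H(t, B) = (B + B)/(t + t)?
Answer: -4473567/121 ≈ -36972.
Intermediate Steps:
H(t, B) = B/t (H(t, B) = (2*B)/((2*t)) = (2*B)*(1/(2*t)) = B/t)
H(-121, -166) - 36973 = -166/(-121) - 36973 = -166*(-1/121) - 36973 = 166/121 - 36973 = -4473567/121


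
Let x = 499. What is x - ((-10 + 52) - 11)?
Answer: 468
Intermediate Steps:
x - ((-10 + 52) - 11) = 499 - ((-10 + 52) - 11) = 499 - (42 - 11) = 499 - 1*31 = 499 - 31 = 468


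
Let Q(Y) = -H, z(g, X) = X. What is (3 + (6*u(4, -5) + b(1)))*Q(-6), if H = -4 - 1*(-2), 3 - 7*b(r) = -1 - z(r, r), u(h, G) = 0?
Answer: 52/7 ≈ 7.4286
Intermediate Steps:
b(r) = 4/7 + r/7 (b(r) = 3/7 - (-1 - r)/7 = 3/7 + (⅐ + r/7) = 4/7 + r/7)
H = -2 (H = -4 + 2 = -2)
Q(Y) = 2 (Q(Y) = -1*(-2) = 2)
(3 + (6*u(4, -5) + b(1)))*Q(-6) = (3 + (6*0 + (4/7 + (⅐)*1)))*2 = (3 + (0 + (4/7 + ⅐)))*2 = (3 + (0 + 5/7))*2 = (3 + 5/7)*2 = (26/7)*2 = 52/7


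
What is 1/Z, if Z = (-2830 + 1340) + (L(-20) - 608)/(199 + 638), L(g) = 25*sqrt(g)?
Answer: -174059451/259475021524 - 6975*I*sqrt(5)/259475021524 ≈ -0.00067081 - 6.0108e-8*I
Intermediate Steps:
Z = -1247738/837 + 50*I*sqrt(5)/837 (Z = (-2830 + 1340) + (25*sqrt(-20) - 608)/(199 + 638) = -1490 + (25*(2*I*sqrt(5)) - 608)/837 = -1490 + (50*I*sqrt(5) - 608)*(1/837) = -1490 + (-608 + 50*I*sqrt(5))*(1/837) = -1490 + (-608/837 + 50*I*sqrt(5)/837) = -1247738/837 + 50*I*sqrt(5)/837 ≈ -1490.7 + 0.13358*I)
1/Z = 1/(-1247738/837 + 50*I*sqrt(5)/837)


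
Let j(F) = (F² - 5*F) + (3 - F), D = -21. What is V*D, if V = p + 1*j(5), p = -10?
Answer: 252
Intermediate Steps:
j(F) = 3 + F² - 6*F
V = -12 (V = -10 + 1*(3 + 5² - 6*5) = -10 + 1*(3 + 25 - 30) = -10 + 1*(-2) = -10 - 2 = -12)
V*D = -12*(-21) = 252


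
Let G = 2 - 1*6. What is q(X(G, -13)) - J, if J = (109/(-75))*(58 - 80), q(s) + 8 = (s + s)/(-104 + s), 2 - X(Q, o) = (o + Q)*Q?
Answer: -49976/1275 ≈ -39.197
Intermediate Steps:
G = -4 (G = 2 - 6 = -4)
X(Q, o) = 2 - Q*(Q + o) (X(Q, o) = 2 - (o + Q)*Q = 2 - (Q + o)*Q = 2 - Q*(Q + o))
q(s) = -8 + 2*s/(-104 + s) (q(s) = -8 + (s + s)/(-104 + s) = -8 + (2*s)/(-104 + s) = -8 + 2*s/(-104 + s))
J = 2398/75 (J = (109*(-1/75))*(-22) = -109/75*(-22) = 2398/75 ≈ 31.973)
q(X(G, -13)) - J = 2*(416 - 3*(2 - 1*(-4)² - 1*(-4)*(-13)))/(-104 + (2 - 1*(-4)² - 1*(-4)*(-13))) - 1*2398/75 = 2*(416 - 3*(2 - 1*16 - 52))/(-104 + (2 - 1*16 - 52)) - 2398/75 = 2*(416 - 3*(2 - 16 - 52))/(-104 + (2 - 16 - 52)) - 2398/75 = 2*(416 - 3*(-66))/(-104 - 66) - 2398/75 = 2*(416 + 198)/(-170) - 2398/75 = 2*(-1/170)*614 - 2398/75 = -614/85 - 2398/75 = -49976/1275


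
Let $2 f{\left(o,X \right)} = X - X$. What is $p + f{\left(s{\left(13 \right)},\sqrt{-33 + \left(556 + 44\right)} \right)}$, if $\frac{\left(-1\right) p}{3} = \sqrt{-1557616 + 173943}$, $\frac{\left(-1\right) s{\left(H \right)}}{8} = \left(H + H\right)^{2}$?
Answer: $- 3 i \sqrt{1383673} \approx - 3528.9 i$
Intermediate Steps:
$s{\left(H \right)} = - 32 H^{2}$ ($s{\left(H \right)} = - 8 \left(H + H\right)^{2} = - 8 \left(2 H\right)^{2} = - 8 \cdot 4 H^{2} = - 32 H^{2}$)
$p = - 3 i \sqrt{1383673}$ ($p = - 3 \sqrt{-1557616 + 173943} = - 3 \sqrt{-1383673} = - 3 i \sqrt{1383673} \approx - 3528.9 i$)
$f{\left(o,X \right)} = 0$ ($f{\left(o,X \right)} = \frac{X - X}{2} = \frac{1}{2} \cdot 0 = 0$)
$p + f{\left(s{\left(13 \right)},\sqrt{-33 + \left(556 + 44\right)} \right)} = - 3 i \sqrt{1383673} + 0 = - 3 i \sqrt{1383673}$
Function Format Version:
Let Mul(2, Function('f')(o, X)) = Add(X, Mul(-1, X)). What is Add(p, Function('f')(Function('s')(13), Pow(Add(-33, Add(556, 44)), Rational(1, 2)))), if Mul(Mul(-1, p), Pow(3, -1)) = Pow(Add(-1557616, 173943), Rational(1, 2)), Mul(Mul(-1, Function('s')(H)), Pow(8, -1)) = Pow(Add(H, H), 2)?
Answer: Mul(-3, I, Pow(1383673, Rational(1, 2))) ≈ Mul(-3528.9, I)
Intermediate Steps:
Function('s')(H) = Mul(-32, Pow(H, 2)) (Function('s')(H) = Mul(-8, Pow(Add(H, H), 2)) = Mul(-8, Pow(Mul(2, H), 2)) = Mul(-8, Mul(4, Pow(H, 2))) = Mul(-32, Pow(H, 2)))
p = Mul(-3, I, Pow(1383673, Rational(1, 2))) (p = Mul(-3, Pow(Add(-1557616, 173943), Rational(1, 2))) = Mul(-3, Pow(-1383673, Rational(1, 2))) = Mul(-3, Mul(I, Pow(1383673, Rational(1, 2)))) = Mul(-3, I, Pow(1383673, Rational(1, 2))) ≈ Mul(-3528.9, I))
Function('f')(o, X) = 0 (Function('f')(o, X) = Mul(Rational(1, 2), Add(X, Mul(-1, X))) = Mul(Rational(1, 2), 0) = 0)
Add(p, Function('f')(Function('s')(13), Pow(Add(-33, Add(556, 44)), Rational(1, 2)))) = Add(Mul(-3, I, Pow(1383673, Rational(1, 2))), 0) = Mul(-3, I, Pow(1383673, Rational(1, 2)))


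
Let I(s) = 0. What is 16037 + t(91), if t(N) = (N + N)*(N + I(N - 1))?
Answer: 32599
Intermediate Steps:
t(N) = 2*N**2 (t(N) = (N + N)*(N + 0) = (2*N)*N = 2*N**2)
16037 + t(91) = 16037 + 2*91**2 = 16037 + 2*8281 = 16037 + 16562 = 32599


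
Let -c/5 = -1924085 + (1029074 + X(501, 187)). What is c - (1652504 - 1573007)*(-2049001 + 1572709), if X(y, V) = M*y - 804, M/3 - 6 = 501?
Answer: 37864454094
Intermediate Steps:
M = 1521 (M = 18 + 3*501 = 18 + 1503 = 1521)
X(y, V) = -804 + 1521*y (X(y, V) = 1521*y - 804 = -804 + 1521*y)
c = 668970 (c = -5*(-1924085 + (1029074 + (-804 + 1521*501))) = -5*(-1924085 + (1029074 + (-804 + 762021))) = -5*(-1924085 + (1029074 + 761217)) = -5*(-1924085 + 1790291) = -5*(-133794) = 668970)
c - (1652504 - 1573007)*(-2049001 + 1572709) = 668970 - (1652504 - 1573007)*(-2049001 + 1572709) = 668970 - 79497*(-476292) = 668970 - 1*(-37863785124) = 668970 + 37863785124 = 37864454094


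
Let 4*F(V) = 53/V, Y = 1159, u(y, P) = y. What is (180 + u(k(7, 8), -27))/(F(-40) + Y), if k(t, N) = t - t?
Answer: 28800/185387 ≈ 0.15535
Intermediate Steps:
k(t, N) = 0
F(V) = 53/(4*V) (F(V) = (53/V)/4 = 53/(4*V))
(180 + u(k(7, 8), -27))/(F(-40) + Y) = (180 + 0)/((53/4)/(-40) + 1159) = 180/((53/4)*(-1/40) + 1159) = 180/(-53/160 + 1159) = 180/(185387/160) = 180*(160/185387) = 28800/185387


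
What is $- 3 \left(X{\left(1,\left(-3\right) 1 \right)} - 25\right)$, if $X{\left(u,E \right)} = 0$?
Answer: $75$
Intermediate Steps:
$- 3 \left(X{\left(1,\left(-3\right) 1 \right)} - 25\right) = - 3 \left(0 - 25\right) = \left(-3\right) \left(-25\right) = 75$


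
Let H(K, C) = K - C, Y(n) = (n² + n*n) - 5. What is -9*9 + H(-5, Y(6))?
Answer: -153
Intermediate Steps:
Y(n) = -5 + 2*n² (Y(n) = (n² + n²) - 5 = 2*n² - 5 = -5 + 2*n²)
-9*9 + H(-5, Y(6)) = -9*9 + (-5 - (-5 + 2*6²)) = -81 + (-5 - (-5 + 2*36)) = -81 + (-5 - (-5 + 72)) = -81 + (-5 - 1*67) = -81 + (-5 - 67) = -81 - 72 = -153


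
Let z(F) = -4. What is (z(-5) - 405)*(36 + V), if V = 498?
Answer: -218406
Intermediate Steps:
(z(-5) - 405)*(36 + V) = (-4 - 405)*(36 + 498) = -409*534 = -218406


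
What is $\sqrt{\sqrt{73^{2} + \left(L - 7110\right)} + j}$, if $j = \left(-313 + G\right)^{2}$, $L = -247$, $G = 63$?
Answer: $\sqrt{62500 + 26 i \sqrt{3}} \approx 250.0 + 0.0901 i$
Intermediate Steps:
$j = 62500$ ($j = \left(-313 + 63\right)^{2} = \left(-250\right)^{2} = 62500$)
$\sqrt{\sqrt{73^{2} + \left(L - 7110\right)} + j} = \sqrt{\sqrt{73^{2} - 7357} + 62500} = \sqrt{\sqrt{5329 - 7357} + 62500} = \sqrt{\sqrt{-2028} + 62500} = \sqrt{26 i \sqrt{3} + 62500} = \sqrt{62500 + 26 i \sqrt{3}}$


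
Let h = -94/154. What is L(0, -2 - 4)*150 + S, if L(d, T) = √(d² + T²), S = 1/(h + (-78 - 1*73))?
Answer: 10506523/11674 ≈ 899.99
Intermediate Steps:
h = -47/77 (h = -94*1/154 = -47/77 ≈ -0.61039)
S = -77/11674 (S = 1/(-47/77 + (-78 - 1*73)) = 1/(-47/77 + (-78 - 73)) = 1/(-47/77 - 151) = 1/(-11674/77) = -77/11674 ≈ -0.0065958)
L(d, T) = √(T² + d²)
L(0, -2 - 4)*150 + S = √((-2 - 4)² + 0²)*150 - 77/11674 = √((-6)² + 0)*150 - 77/11674 = √(36 + 0)*150 - 77/11674 = √36*150 - 77/11674 = 6*150 - 77/11674 = 900 - 77/11674 = 10506523/11674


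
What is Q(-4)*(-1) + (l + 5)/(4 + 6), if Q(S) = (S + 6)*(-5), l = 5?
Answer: 11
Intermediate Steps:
Q(S) = -30 - 5*S (Q(S) = (6 + S)*(-5) = -30 - 5*S)
Q(-4)*(-1) + (l + 5)/(4 + 6) = (-30 - 5*(-4))*(-1) + (5 + 5)/(4 + 6) = (-30 + 20)*(-1) + 10/10 = -10*(-1) + 10*(⅒) = 10 + 1 = 11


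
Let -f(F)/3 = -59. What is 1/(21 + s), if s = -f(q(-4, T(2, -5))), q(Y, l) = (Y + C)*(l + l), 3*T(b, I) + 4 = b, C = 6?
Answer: -1/156 ≈ -0.0064103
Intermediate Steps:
T(b, I) = -4/3 + b/3
q(Y, l) = 2*l*(6 + Y) (q(Y, l) = (Y + 6)*(l + l) = (6 + Y)*(2*l) = 2*l*(6 + Y))
f(F) = 177 (f(F) = -3*(-59) = 177)
s = -177 (s = -1*177 = -177)
1/(21 + s) = 1/(21 - 177) = 1/(-156) = -1/156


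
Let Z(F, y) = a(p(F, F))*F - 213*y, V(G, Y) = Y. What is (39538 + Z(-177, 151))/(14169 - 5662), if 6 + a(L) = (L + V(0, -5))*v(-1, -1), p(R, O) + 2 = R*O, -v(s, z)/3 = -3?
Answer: -49887509/8507 ≈ -5864.3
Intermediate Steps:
v(s, z) = 9 (v(s, z) = -3*(-3) = 9)
p(R, O) = -2 + O*R (p(R, O) = -2 + R*O = -2 + O*R)
a(L) = -51 + 9*L (a(L) = -6 + (L - 5)*9 = -6 + (-5 + L)*9 = -6 + (-45 + 9*L) = -51 + 9*L)
Z(F, y) = -213*y + F*(-69 + 9*F**2) (Z(F, y) = (-51 + 9*(-2 + F*F))*F - 213*y = (-51 + 9*(-2 + F**2))*F - 213*y = (-51 + (-18 + 9*F**2))*F - 213*y = (-69 + 9*F**2)*F - 213*y = F*(-69 + 9*F**2) - 213*y = -213*y + F*(-69 + 9*F**2))
(39538 + Z(-177, 151))/(14169 - 5662) = (39538 + (-213*151 - 69*(-177) + 9*(-177)**3))/(14169 - 5662) = (39538 + (-32163 + 12213 + 9*(-5545233)))/8507 = (39538 + (-32163 + 12213 - 49907097))*(1/8507) = (39538 - 49927047)*(1/8507) = -49887509*1/8507 = -49887509/8507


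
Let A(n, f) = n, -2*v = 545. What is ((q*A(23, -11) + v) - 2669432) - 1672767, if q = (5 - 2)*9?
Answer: -8683701/2 ≈ -4.3418e+6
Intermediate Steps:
v = -545/2 (v = -½*545 = -545/2 ≈ -272.50)
q = 27 (q = 3*9 = 27)
((q*A(23, -11) + v) - 2669432) - 1672767 = ((27*23 - 545/2) - 2669432) - 1672767 = ((621 - 545/2) - 2669432) - 1672767 = (697/2 - 2669432) - 1672767 = -5338167/2 - 1672767 = -8683701/2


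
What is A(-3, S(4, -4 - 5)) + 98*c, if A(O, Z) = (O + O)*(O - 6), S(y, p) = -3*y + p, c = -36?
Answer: -3474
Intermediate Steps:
S(y, p) = p - 3*y
A(O, Z) = 2*O*(-6 + O) (A(O, Z) = (2*O)*(-6 + O) = 2*O*(-6 + O))
A(-3, S(4, -4 - 5)) + 98*c = 2*(-3)*(-6 - 3) + 98*(-36) = 2*(-3)*(-9) - 3528 = 54 - 3528 = -3474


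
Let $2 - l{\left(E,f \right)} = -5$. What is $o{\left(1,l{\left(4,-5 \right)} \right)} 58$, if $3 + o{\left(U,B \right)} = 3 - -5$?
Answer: $290$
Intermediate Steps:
$l{\left(E,f \right)} = 7$ ($l{\left(E,f \right)} = 2 - -5 = 2 + 5 = 7$)
$o{\left(U,B \right)} = 5$ ($o{\left(U,B \right)} = -3 + \left(3 - -5\right) = -3 + \left(3 + 5\right) = -3 + 8 = 5$)
$o{\left(1,l{\left(4,-5 \right)} \right)} 58 = 5 \cdot 58 = 290$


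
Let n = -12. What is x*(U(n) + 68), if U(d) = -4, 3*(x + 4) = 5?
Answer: -448/3 ≈ -149.33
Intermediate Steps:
x = -7/3 (x = -4 + (⅓)*5 = -4 + 5/3 = -7/3 ≈ -2.3333)
x*(U(n) + 68) = -7*(-4 + 68)/3 = -7/3*64 = -448/3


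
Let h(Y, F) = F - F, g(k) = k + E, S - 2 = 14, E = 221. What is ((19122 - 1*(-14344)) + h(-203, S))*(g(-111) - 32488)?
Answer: -1083562148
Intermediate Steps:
S = 16 (S = 2 + 14 = 16)
g(k) = 221 + k (g(k) = k + 221 = 221 + k)
h(Y, F) = 0
((19122 - 1*(-14344)) + h(-203, S))*(g(-111) - 32488) = ((19122 - 1*(-14344)) + 0)*((221 - 111) - 32488) = ((19122 + 14344) + 0)*(110 - 32488) = (33466 + 0)*(-32378) = 33466*(-32378) = -1083562148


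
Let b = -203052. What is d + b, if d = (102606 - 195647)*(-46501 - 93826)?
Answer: 13055961355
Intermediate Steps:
d = 13056164407 (d = -93041*(-140327) = 13056164407)
d + b = 13056164407 - 203052 = 13055961355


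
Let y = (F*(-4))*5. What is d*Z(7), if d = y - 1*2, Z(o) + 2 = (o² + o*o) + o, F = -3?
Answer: 5974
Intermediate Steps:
Z(o) = -2 + o + 2*o² (Z(o) = -2 + ((o² + o*o) + o) = -2 + ((o² + o²) + o) = -2 + (2*o² + o) = -2 + (o + 2*o²) = -2 + o + 2*o²)
y = 60 (y = -3*(-4)*5 = 12*5 = 60)
d = 58 (d = 60 - 1*2 = 60 - 2 = 58)
d*Z(7) = 58*(-2 + 7 + 2*7²) = 58*(-2 + 7 + 2*49) = 58*(-2 + 7 + 98) = 58*103 = 5974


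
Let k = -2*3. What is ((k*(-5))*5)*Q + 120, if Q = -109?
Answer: -16230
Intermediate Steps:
k = -6
((k*(-5))*5)*Q + 120 = (-6*(-5)*5)*(-109) + 120 = (30*5)*(-109) + 120 = 150*(-109) + 120 = -16350 + 120 = -16230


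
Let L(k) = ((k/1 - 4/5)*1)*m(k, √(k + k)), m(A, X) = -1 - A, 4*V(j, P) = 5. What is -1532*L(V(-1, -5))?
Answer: 31023/20 ≈ 1551.2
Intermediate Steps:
V(j, P) = 5/4 (V(j, P) = (¼)*5 = 5/4)
L(k) = (-1 - k)*(-⅘ + k) (L(k) = ((k/1 - 4/5)*1)*(-1 - k) = ((k*1 - 4*⅕)*1)*(-1 - k) = ((k - ⅘)*1)*(-1 - k) = ((-⅘ + k)*1)*(-1 - k) = (-⅘ + k)*(-1 - k) = (-1 - k)*(-⅘ + k))
-1532*L(V(-1, -5)) = -1532*(⅘ - (5/4)² - ⅕*5/4) = -1532*(⅘ - 1*25/16 - ¼) = -1532*(⅘ - 25/16 - ¼) = -1532*(-81/80) = 31023/20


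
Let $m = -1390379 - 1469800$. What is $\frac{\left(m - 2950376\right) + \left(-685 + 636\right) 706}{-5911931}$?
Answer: $\frac{5845149}{5911931} \approx 0.9887$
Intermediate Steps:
$m = -2860179$
$\frac{\left(m - 2950376\right) + \left(-685 + 636\right) 706}{-5911931} = \frac{\left(-2860179 - 2950376\right) + \left(-685 + 636\right) 706}{-5911931} = \left(-5810555 - 34594\right) \left(- \frac{1}{5911931}\right) = \left(-5845149\right) \left(- \frac{1}{5911931}\right) = \frac{5845149}{5911931}$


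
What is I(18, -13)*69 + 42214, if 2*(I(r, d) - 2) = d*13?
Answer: 73043/2 ≈ 36522.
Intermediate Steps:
I(r, d) = 2 + 13*d/2 (I(r, d) = 2 + (d*13)/2 = 2 + (13*d)/2 = 2 + 13*d/2)
I(18, -13)*69 + 42214 = (2 + (13/2)*(-13))*69 + 42214 = (2 - 169/2)*69 + 42214 = -165/2*69 + 42214 = -11385/2 + 42214 = 73043/2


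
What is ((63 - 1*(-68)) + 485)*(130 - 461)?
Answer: -203896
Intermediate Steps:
((63 - 1*(-68)) + 485)*(130 - 461) = ((63 + 68) + 485)*(-331) = (131 + 485)*(-331) = 616*(-331) = -203896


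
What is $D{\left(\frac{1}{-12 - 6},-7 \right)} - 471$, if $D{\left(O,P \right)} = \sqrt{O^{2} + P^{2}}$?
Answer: $-471 + \frac{\sqrt{15877}}{18} \approx -464.0$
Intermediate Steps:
$D{\left(\frac{1}{-12 - 6},-7 \right)} - 471 = \sqrt{\left(\frac{1}{-12 - 6}\right)^{2} + \left(-7\right)^{2}} - 471 = \sqrt{\left(\frac{1}{-18}\right)^{2} + 49} - 471 = \sqrt{\left(- \frac{1}{18}\right)^{2} + 49} - 471 = \sqrt{\frac{1}{324} + 49} - 471 = \sqrt{\frac{15877}{324}} - 471 = \frac{\sqrt{15877}}{18} - 471 = -471 + \frac{\sqrt{15877}}{18}$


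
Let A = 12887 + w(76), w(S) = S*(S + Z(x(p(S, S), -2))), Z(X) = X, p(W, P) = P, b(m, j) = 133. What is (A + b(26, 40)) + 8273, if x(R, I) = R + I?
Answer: 32693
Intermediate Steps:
x(R, I) = I + R
w(S) = S*(-2 + 2*S) (w(S) = S*(S + (-2 + S)) = S*(-2 + 2*S))
A = 24287 (A = 12887 + 2*76*(-1 + 76) = 12887 + 2*76*75 = 12887 + 11400 = 24287)
(A + b(26, 40)) + 8273 = (24287 + 133) + 8273 = 24420 + 8273 = 32693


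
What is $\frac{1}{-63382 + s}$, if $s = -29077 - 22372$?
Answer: $- \frac{1}{114831} \approx -8.7084 \cdot 10^{-6}$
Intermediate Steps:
$s = -51449$
$\frac{1}{-63382 + s} = \frac{1}{-63382 - 51449} = \frac{1}{-114831} = - \frac{1}{114831}$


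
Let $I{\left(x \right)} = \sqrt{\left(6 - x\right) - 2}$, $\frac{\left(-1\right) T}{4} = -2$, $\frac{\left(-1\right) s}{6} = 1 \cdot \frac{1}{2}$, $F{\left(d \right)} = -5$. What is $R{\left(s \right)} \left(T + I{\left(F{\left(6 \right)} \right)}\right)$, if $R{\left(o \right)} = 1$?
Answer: $11$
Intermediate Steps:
$s = -3$ ($s = - 6 \cdot 1 \cdot \frac{1}{2} = \left(-6\right) \frac{1}{2} = -3$)
$T = 8$ ($T = \left(-4\right) \left(-2\right) = 8$)
$I{\left(x \right)} = \sqrt{4 - x}$
$R{\left(s \right)} \left(T + I{\left(F{\left(6 \right)} \right)}\right) = 1 \left(8 + \sqrt{4 - -5}\right) = 1 \left(8 + \sqrt{4 + 5}\right) = 1 \left(8 + \sqrt{9}\right) = 1 \left(8 + 3\right) = 1 \cdot 11 = 11$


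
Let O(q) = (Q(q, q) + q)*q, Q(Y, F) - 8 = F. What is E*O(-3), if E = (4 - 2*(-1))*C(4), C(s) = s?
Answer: -144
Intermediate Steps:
Q(Y, F) = 8 + F
O(q) = q*(8 + 2*q) (O(q) = ((8 + q) + q)*q = (8 + 2*q)*q = q*(8 + 2*q))
E = 24 (E = (4 - 2*(-1))*4 = (4 + 2)*4 = 6*4 = 24)
E*O(-3) = 24*(2*(-3)*(4 - 3)) = 24*(2*(-3)*1) = 24*(-6) = -144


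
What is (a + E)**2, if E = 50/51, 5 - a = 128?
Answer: 38725729/2601 ≈ 14889.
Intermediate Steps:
a = -123 (a = 5 - 1*128 = 5 - 128 = -123)
E = 50/51 (E = 50*(1/51) = 50/51 ≈ 0.98039)
(a + E)**2 = (-123 + 50/51)**2 = (-6223/51)**2 = 38725729/2601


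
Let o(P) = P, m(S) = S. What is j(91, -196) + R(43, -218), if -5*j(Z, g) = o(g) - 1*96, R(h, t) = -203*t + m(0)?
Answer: 221562/5 ≈ 44312.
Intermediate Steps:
R(h, t) = -203*t (R(h, t) = -203*t + 0 = -203*t)
j(Z, g) = 96/5 - g/5 (j(Z, g) = -(g - 1*96)/5 = -(g - 96)/5 = -(-96 + g)/5 = 96/5 - g/5)
j(91, -196) + R(43, -218) = (96/5 - ⅕*(-196)) - 203*(-218) = (96/5 + 196/5) + 44254 = 292/5 + 44254 = 221562/5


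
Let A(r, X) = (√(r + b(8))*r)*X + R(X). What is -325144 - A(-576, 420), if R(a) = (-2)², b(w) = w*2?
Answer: -325148 + 967680*I*√35 ≈ -3.2515e+5 + 5.7249e+6*I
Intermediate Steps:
b(w) = 2*w
R(a) = 4
A(r, X) = 4 + X*r*√(16 + r) (A(r, X) = (√(r + 2*8)*r)*X + 4 = (√(r + 16)*r)*X + 4 = (√(16 + r)*r)*X + 4 = (r*√(16 + r))*X + 4 = X*r*√(16 + r) + 4 = 4 + X*r*√(16 + r))
-325144 - A(-576, 420) = -325144 - (4 + 420*(-576)*√(16 - 576)) = -325144 - (4 + 420*(-576)*√(-560)) = -325144 - (4 + 420*(-576)*(4*I*√35)) = -325144 - (4 - 967680*I*√35) = -325144 + (-4 + 967680*I*√35) = -325148 + 967680*I*√35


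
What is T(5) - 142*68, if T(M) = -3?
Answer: -9659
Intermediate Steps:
T(5) - 142*68 = -3 - 142*68 = -3 - 9656 = -9659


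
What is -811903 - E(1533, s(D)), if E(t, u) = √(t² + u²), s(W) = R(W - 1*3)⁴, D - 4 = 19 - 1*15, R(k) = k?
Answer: -811903 - √2740714 ≈ -8.1356e+5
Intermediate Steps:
D = 8 (D = 4 + (19 - 1*15) = 4 + (19 - 15) = 4 + 4 = 8)
s(W) = (-3 + W)⁴ (s(W) = (W - 1*3)⁴ = (W - 3)⁴ = (-3 + W)⁴)
-811903 - E(1533, s(D)) = -811903 - √(1533² + ((-3 + 8)⁴)²) = -811903 - √(2350089 + (5⁴)²) = -811903 - √(2350089 + 625²) = -811903 - √(2350089 + 390625) = -811903 - √2740714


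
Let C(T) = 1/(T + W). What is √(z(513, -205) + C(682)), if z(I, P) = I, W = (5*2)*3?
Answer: √65015746/356 ≈ 22.650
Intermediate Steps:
W = 30 (W = 10*3 = 30)
C(T) = 1/(30 + T) (C(T) = 1/(T + 30) = 1/(30 + T))
√(z(513, -205) + C(682)) = √(513 + 1/(30 + 682)) = √(513 + 1/712) = √(365257/712) = √65015746/356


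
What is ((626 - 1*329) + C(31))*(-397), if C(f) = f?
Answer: -130216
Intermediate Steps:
((626 - 1*329) + C(31))*(-397) = ((626 - 1*329) + 31)*(-397) = ((626 - 329) + 31)*(-397) = (297 + 31)*(-397) = 328*(-397) = -130216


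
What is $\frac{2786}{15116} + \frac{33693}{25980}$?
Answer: $\frac{48473639}{32726140} \approx 1.4812$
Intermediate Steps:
$\frac{2786}{15116} + \frac{33693}{25980} = 2786 \cdot \frac{1}{15116} + 33693 \cdot \frac{1}{25980} = \frac{1393}{7558} + \frac{11231}{8660} = \frac{48473639}{32726140}$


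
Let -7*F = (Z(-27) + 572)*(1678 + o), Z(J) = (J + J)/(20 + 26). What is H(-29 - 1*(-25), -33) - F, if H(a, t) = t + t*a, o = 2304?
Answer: 52295617/161 ≈ 3.2482e+5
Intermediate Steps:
H(a, t) = t + a*t
Z(J) = J/23 (Z(J) = (2*J)/46 = (2*J)*(1/46) = J/23)
F = -52279678/161 (F = -((1/23)*(-27) + 572)*(1678 + 2304)/7 = -(-27/23 + 572)*3982/7 = -13129*3982/161 = -1/7*52279678/23 = -52279678/161 ≈ -3.2472e+5)
H(-29 - 1*(-25), -33) - F = -33*(1 + (-29 - 1*(-25))) - 1*(-52279678/161) = -33*(1 + (-29 + 25)) + 52279678/161 = -33*(1 - 4) + 52279678/161 = -33*(-3) + 52279678/161 = 99 + 52279678/161 = 52295617/161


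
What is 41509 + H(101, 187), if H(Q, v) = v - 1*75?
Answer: 41621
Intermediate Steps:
H(Q, v) = -75 + v (H(Q, v) = v - 75 = -75 + v)
41509 + H(101, 187) = 41509 + (-75 + 187) = 41509 + 112 = 41621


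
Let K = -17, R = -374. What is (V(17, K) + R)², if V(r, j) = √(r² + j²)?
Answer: 140454 - 12716*√2 ≈ 1.2247e+5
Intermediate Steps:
V(r, j) = √(j² + r²)
(V(17, K) + R)² = (√((-17)² + 17²) - 374)² = (√(289 + 289) - 374)² = (√578 - 374)² = (17*√2 - 374)² = (-374 + 17*√2)²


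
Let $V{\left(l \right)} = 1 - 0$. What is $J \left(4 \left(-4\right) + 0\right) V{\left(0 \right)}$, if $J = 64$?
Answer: $-1024$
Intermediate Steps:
$V{\left(l \right)} = 1$ ($V{\left(l \right)} = 1 + 0 = 1$)
$J \left(4 \left(-4\right) + 0\right) V{\left(0 \right)} = 64 \left(4 \left(-4\right) + 0\right) 1 = 64 \left(-16 + 0\right) 1 = 64 \left(-16\right) 1 = \left(-1024\right) 1 = -1024$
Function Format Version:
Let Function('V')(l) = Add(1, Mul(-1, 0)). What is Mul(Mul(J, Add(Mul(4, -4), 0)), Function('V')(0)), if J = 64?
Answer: -1024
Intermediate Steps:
Function('V')(l) = 1 (Function('V')(l) = Add(1, 0) = 1)
Mul(Mul(J, Add(Mul(4, -4), 0)), Function('V')(0)) = Mul(Mul(64, Add(Mul(4, -4), 0)), 1) = Mul(Mul(64, Add(-16, 0)), 1) = Mul(Mul(64, -16), 1) = Mul(-1024, 1) = -1024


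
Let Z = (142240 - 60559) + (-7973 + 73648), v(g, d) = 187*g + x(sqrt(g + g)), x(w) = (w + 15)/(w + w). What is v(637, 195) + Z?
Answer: 532951/2 + 15*sqrt(26)/364 ≈ 2.6648e+5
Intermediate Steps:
x(w) = (15 + w)/(2*w) (x(w) = (15 + w)/((2*w)) = (15 + w)*(1/(2*w)) = (15 + w)/(2*w))
v(g, d) = 187*g + sqrt(2)*(15 + sqrt(2)*sqrt(g))/(4*sqrt(g)) (v(g, d) = 187*g + (15 + sqrt(g + g))/(2*(sqrt(g + g))) = 187*g + (15 + sqrt(2*g))/(2*(sqrt(2*g))) = 187*g + (15 + sqrt(2)*sqrt(g))/(2*((sqrt(2)*sqrt(g)))) = 187*g + (sqrt(2)/(2*sqrt(g)))*(15 + sqrt(2)*sqrt(g))/2 = 187*g + sqrt(2)*(15 + sqrt(2)*sqrt(g))/(4*sqrt(g)))
Z = 147356 (Z = 81681 + 65675 = 147356)
v(637, 195) + Z = (1/2 + 187*637 + 15*sqrt(2)/(4*sqrt(637))) + 147356 = (1/2 + 119119 + 15*sqrt(2)*(sqrt(13)/91)/4) + 147356 = (1/2 + 119119 + 15*sqrt(26)/364) + 147356 = (238239/2 + 15*sqrt(26)/364) + 147356 = 532951/2 + 15*sqrt(26)/364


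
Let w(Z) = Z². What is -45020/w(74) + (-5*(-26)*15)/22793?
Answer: -253865665/31203617 ≈ -8.1358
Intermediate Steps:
-45020/w(74) + (-5*(-26)*15)/22793 = -45020/(74²) + (-5*(-26)*15)/22793 = -45020/5476 + (130*15)*(1/22793) = -45020*1/5476 + 1950*(1/22793) = -11255/1369 + 1950/22793 = -253865665/31203617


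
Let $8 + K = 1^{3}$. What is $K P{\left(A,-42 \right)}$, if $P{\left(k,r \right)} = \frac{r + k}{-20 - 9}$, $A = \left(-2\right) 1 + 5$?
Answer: $- \frac{273}{29} \approx -9.4138$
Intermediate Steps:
$A = 3$ ($A = -2 + 5 = 3$)
$P{\left(k,r \right)} = - \frac{k}{29} - \frac{r}{29}$ ($P{\left(k,r \right)} = \frac{k + r}{-29} = \left(k + r\right) \left(- \frac{1}{29}\right) = - \frac{k}{29} - \frac{r}{29}$)
$K = -7$ ($K = -8 + 1^{3} = -8 + 1 = -7$)
$K P{\left(A,-42 \right)} = - 7 \left(\left(- \frac{1}{29}\right) 3 - - \frac{42}{29}\right) = - 7 \left(- \frac{3}{29} + \frac{42}{29}\right) = \left(-7\right) \frac{39}{29} = - \frac{273}{29}$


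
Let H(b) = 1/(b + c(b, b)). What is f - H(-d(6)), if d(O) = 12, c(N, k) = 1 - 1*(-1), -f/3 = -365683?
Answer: 10970491/10 ≈ 1.0970e+6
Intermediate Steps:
f = 1097049 (f = -3*(-365683) = 1097049)
c(N, k) = 2 (c(N, k) = 1 + 1 = 2)
H(b) = 1/(2 + b) (H(b) = 1/(b + 2) = 1/(2 + b))
f - H(-d(6)) = 1097049 - 1/(2 - 1*12) = 1097049 - 1/(2 - 12) = 1097049 - 1/(-10) = 1097049 - 1*(-⅒) = 1097049 + ⅒ = 10970491/10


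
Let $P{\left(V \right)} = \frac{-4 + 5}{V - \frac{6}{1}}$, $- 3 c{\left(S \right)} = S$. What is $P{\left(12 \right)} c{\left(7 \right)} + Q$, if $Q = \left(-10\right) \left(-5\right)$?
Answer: $\frac{893}{18} \approx 49.611$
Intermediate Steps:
$c{\left(S \right)} = - \frac{S}{3}$
$P{\left(V \right)} = \frac{1}{-6 + V}$ ($P{\left(V \right)} = 1 \frac{1}{V - 6} = 1 \frac{1}{-6 + V} = \frac{1}{-6 + V}$)
$Q = 50$
$P{\left(12 \right)} c{\left(7 \right)} + Q = \frac{\left(- \frac{1}{3}\right) 7}{-6 + 12} + 50 = \frac{1}{6} \left(- \frac{7}{3}\right) + 50 = - \frac{7}{18} + 50 = \frac{893}{18}$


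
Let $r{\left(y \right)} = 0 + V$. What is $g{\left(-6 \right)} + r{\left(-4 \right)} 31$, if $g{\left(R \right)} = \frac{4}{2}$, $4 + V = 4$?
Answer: $2$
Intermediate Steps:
$V = 0$ ($V = -4 + 4 = 0$)
$g{\left(R \right)} = 2$ ($g{\left(R \right)} = 4 \cdot \frac{1}{2} = 2$)
$r{\left(y \right)} = 0$ ($r{\left(y \right)} = 0 + 0 = 0$)
$g{\left(-6 \right)} + r{\left(-4 \right)} 31 = 2 + 0 \cdot 31 = 2 + 0 = 2$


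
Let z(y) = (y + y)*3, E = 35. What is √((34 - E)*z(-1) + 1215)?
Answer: √1221 ≈ 34.943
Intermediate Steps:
z(y) = 6*y (z(y) = (2*y)*3 = 6*y)
√((34 - E)*z(-1) + 1215) = √((34 - 1*35)*(6*(-1)) + 1215) = √((34 - 35)*(-6) + 1215) = √(-1*(-6) + 1215) = √(6 + 1215) = √1221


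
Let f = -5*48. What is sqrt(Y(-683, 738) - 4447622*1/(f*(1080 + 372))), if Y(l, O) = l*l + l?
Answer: sqrt(811642612510)/1320 ≈ 682.51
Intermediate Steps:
f = -240
Y(l, O) = l + l**2 (Y(l, O) = l**2 + l = l + l**2)
sqrt(Y(-683, 738) - 4447622*1/(f*(1080 + 372))) = sqrt(-683*(1 - 683) - 4447622*(-1/(240*(1080 + 372)))) = sqrt(-683*(-682) - 4447622/((-240*1452))) = sqrt(465806 - 4447622/(-348480)) = sqrt(465806 - 4447622*(-1/348480)) = sqrt(465806 + 2223811/174240) = sqrt(81164261251/174240) = sqrt(811642612510)/1320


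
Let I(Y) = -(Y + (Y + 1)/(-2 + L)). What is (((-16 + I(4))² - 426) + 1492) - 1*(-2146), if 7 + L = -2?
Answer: 434877/121 ≈ 3594.0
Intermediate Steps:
L = -9 (L = -7 - 2 = -9)
I(Y) = 1/11 - 10*Y/11 (I(Y) = -(Y + (Y + 1)/(-2 - 9)) = -(Y + (1 + Y)/(-11)) = -(Y + (1 + Y)*(-1/11)) = -(Y + (-1/11 - Y/11)) = -(-1/11 + 10*Y/11) = 1/11 - 10*Y/11)
(((-16 + I(4))² - 426) + 1492) - 1*(-2146) = (((-16 + (1/11 - 10/11*4))² - 426) + 1492) - 1*(-2146) = (((-16 + (1/11 - 40/11))² - 426) + 1492) + 2146 = (((-16 - 39/11)² - 426) + 1492) + 2146 = (((-215/11)² - 426) + 1492) + 2146 = ((46225/121 - 426) + 1492) + 2146 = (-5321/121 + 1492) + 2146 = 175211/121 + 2146 = 434877/121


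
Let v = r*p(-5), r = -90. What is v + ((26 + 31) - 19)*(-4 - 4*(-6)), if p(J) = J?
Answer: 1210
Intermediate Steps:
v = 450 (v = -90*(-5) = 450)
v + ((26 + 31) - 19)*(-4 - 4*(-6)) = 450 + ((26 + 31) - 19)*(-4 - 4*(-6)) = 450 + (57 - 19)*(-4 + 24) = 450 + 38*20 = 450 + 760 = 1210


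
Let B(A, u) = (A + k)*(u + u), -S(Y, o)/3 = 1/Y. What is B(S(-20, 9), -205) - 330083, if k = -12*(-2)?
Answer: -679969/2 ≈ -3.3998e+5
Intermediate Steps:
k = 24
S(Y, o) = -3/Y
B(A, u) = 2*u*(24 + A) (B(A, u) = (A + 24)*(u + u) = (24 + A)*(2*u) = 2*u*(24 + A))
B(S(-20, 9), -205) - 330083 = 2*(-205)*(24 - 3/(-20)) - 330083 = 2*(-205)*(24 - 3*(-1/20)) - 330083 = 2*(-205)*(24 + 3/20) - 330083 = 2*(-205)*(483/20) - 330083 = -19803/2 - 330083 = -679969/2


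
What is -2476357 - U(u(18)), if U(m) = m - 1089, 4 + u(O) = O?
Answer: -2475282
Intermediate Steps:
u(O) = -4 + O
U(m) = -1089 + m
-2476357 - U(u(18)) = -2476357 - (-1089 + (-4 + 18)) = -2476357 - (-1089 + 14) = -2476357 - 1*(-1075) = -2476357 + 1075 = -2475282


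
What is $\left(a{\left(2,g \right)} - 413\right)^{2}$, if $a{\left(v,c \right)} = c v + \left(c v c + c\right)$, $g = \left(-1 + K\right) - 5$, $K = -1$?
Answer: $112896$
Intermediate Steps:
$g = -7$ ($g = \left(-1 - 1\right) - 5 = -2 - 5 = -7$)
$a{\left(v,c \right)} = c + c v + v c^{2}$ ($a{\left(v,c \right)} = c v + \left(v c^{2} + c\right) = c v + \left(c + v c^{2}\right) = c + c v + v c^{2}$)
$\left(a{\left(2,g \right)} - 413\right)^{2} = \left(- 7 \left(1 + 2 - 14\right) - 413\right)^{2} = \left(\left(-7\right) \left(-11\right) - 413\right)^{2} = \left(77 - 413\right)^{2} = \left(-336\right)^{2} = 112896$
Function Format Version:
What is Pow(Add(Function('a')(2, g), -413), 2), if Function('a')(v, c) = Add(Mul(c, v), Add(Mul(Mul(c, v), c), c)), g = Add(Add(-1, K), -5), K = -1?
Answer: 112896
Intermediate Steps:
g = -7 (g = Add(Add(-1, -1), -5) = Add(-2, -5) = -7)
Function('a')(v, c) = Add(c, Mul(c, v), Mul(v, Pow(c, 2))) (Function('a')(v, c) = Add(Mul(c, v), Add(Mul(v, Pow(c, 2)), c)) = Add(Mul(c, v), Add(c, Mul(v, Pow(c, 2)))) = Add(c, Mul(c, v), Mul(v, Pow(c, 2))))
Pow(Add(Function('a')(2, g), -413), 2) = Pow(Add(Mul(-7, Add(1, 2, Mul(-7, 2))), -413), 2) = Pow(Add(Mul(-7, Add(1, 2, -14)), -413), 2) = Pow(Add(Mul(-7, -11), -413), 2) = Pow(Add(77, -413), 2) = Pow(-336, 2) = 112896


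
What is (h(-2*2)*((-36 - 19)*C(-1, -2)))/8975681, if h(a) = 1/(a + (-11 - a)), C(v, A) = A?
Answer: -10/8975681 ≈ -1.1141e-6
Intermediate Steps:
h(a) = -1/11 (h(a) = 1/(-11) = -1/11)
(h(-2*2)*((-36 - 19)*C(-1, -2)))/8975681 = -(-36 - 19)*(-2)/11/8975681 = -(-5)*(-2)*(1/8975681) = -1/11*110*(1/8975681) = -10*1/8975681 = -10/8975681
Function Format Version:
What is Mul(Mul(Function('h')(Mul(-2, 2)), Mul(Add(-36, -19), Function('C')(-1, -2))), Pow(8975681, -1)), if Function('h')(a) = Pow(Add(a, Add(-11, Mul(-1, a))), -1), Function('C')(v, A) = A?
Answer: Rational(-10, 8975681) ≈ -1.1141e-6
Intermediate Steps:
Function('h')(a) = Rational(-1, 11) (Function('h')(a) = Pow(-11, -1) = Rational(-1, 11))
Mul(Mul(Function('h')(Mul(-2, 2)), Mul(Add(-36, -19), Function('C')(-1, -2))), Pow(8975681, -1)) = Mul(Mul(Rational(-1, 11), Mul(Add(-36, -19), -2)), Pow(8975681, -1)) = Mul(Mul(Rational(-1, 11), Mul(-55, -2)), Rational(1, 8975681)) = Mul(Mul(Rational(-1, 11), 110), Rational(1, 8975681)) = Mul(-10, Rational(1, 8975681)) = Rational(-10, 8975681)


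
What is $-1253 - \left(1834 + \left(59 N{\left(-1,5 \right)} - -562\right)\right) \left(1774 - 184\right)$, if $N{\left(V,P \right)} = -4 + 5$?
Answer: $-3904703$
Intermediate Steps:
$N{\left(V,P \right)} = 1$
$-1253 - \left(1834 + \left(59 N{\left(-1,5 \right)} - -562\right)\right) \left(1774 - 184\right) = -1253 - \left(1834 + \left(59 \cdot 1 - -562\right)\right) \left(1774 - 184\right) = -1253 - \left(1834 + \left(59 + 562\right)\right) 1590 = -1253 - \left(1834 + 621\right) 1590 = -1253 - 2455 \cdot 1590 = -1253 - 3903450 = -3904703$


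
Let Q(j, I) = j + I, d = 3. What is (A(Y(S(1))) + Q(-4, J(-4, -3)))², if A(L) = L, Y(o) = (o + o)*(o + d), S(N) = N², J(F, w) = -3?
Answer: 1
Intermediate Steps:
Y(o) = 2*o*(3 + o) (Y(o) = (o + o)*(o + 3) = (2*o)*(3 + o) = 2*o*(3 + o))
Q(j, I) = I + j
(A(Y(S(1))) + Q(-4, J(-4, -3)))² = (2*1²*(3 + 1²) + (-3 - 4))² = (2*1*(3 + 1) - 7)² = (2*1*4 - 7)² = (8 - 7)² = 1² = 1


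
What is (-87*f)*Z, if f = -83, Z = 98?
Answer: 707658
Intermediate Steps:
(-87*f)*Z = -87*(-83)*98 = 7221*98 = 707658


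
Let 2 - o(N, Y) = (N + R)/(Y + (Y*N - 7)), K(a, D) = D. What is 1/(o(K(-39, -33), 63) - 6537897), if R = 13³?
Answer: -2023/13226159421 ≈ -1.5295e-7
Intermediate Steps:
R = 2197
o(N, Y) = 2 - (2197 + N)/(-7 + Y + N*Y) (o(N, Y) = 2 - (N + 2197)/(Y + (Y*N - 7)) = 2 - (2197 + N)/(Y + (N*Y - 7)) = 2 - (2197 + N)/(Y + (-7 + N*Y)) = 2 - (2197 + N)/(-7 + Y + N*Y))
1/(o(K(-39, -33), 63) - 6537897) = 1/((-2211 - 1*(-33) + 2*63 + 2*(-33)*63)/(-7 + 63 - 33*63) - 6537897) = 1/((-2211 + 33 + 126 - 4158)/(-7 + 63 - 2079) - 6537897) = 1/(-6210/(-2023) - 6537897) = 1/(-1/2023*(-6210) - 6537897) = 1/(6210/2023 - 6537897) = 1/(-13226159421/2023) = -2023/13226159421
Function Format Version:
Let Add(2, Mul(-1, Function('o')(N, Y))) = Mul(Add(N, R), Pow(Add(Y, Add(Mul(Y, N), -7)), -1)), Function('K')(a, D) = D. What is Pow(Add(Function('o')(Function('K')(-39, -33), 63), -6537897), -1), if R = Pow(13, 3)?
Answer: Rational(-2023, 13226159421) ≈ -1.5295e-7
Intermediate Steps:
R = 2197
Function('o')(N, Y) = Add(2, Mul(-1, Pow(Add(-7, Y, Mul(N, Y)), -1), Add(2197, N))) (Function('o')(N, Y) = Add(2, Mul(-1, Mul(Add(N, 2197), Pow(Add(Y, Add(Mul(Y, N), -7)), -1)))) = Add(2, Mul(-1, Mul(Add(2197, N), Pow(Add(Y, Add(Mul(N, Y), -7)), -1)))) = Add(2, Mul(-1, Mul(Add(2197, N), Pow(Add(Y, Add(-7, Mul(N, Y))), -1)))) = Add(2, Mul(-1, Mul(Add(2197, N), Pow(Add(-7, Y, Mul(N, Y)), -1)))) = Add(2, Mul(-1, Mul(Pow(Add(-7, Y, Mul(N, Y)), -1), Add(2197, N)))) = Add(2, Mul(-1, Pow(Add(-7, Y, Mul(N, Y)), -1), Add(2197, N))))
Pow(Add(Function('o')(Function('K')(-39, -33), 63), -6537897), -1) = Pow(Add(Mul(Pow(Add(-7, 63, Mul(-33, 63)), -1), Add(-2211, Mul(-1, -33), Mul(2, 63), Mul(2, -33, 63))), -6537897), -1) = Pow(Add(Mul(Pow(Add(-7, 63, -2079), -1), Add(-2211, 33, 126, -4158)), -6537897), -1) = Pow(Add(Mul(Pow(-2023, -1), -6210), -6537897), -1) = Pow(Add(Mul(Rational(-1, 2023), -6210), -6537897), -1) = Pow(Add(Rational(6210, 2023), -6537897), -1) = Pow(Rational(-13226159421, 2023), -1) = Rational(-2023, 13226159421)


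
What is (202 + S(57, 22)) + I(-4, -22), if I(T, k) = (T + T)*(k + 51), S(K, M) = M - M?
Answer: -30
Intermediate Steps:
S(K, M) = 0
I(T, k) = 2*T*(51 + k) (I(T, k) = (2*T)*(51 + k) = 2*T*(51 + k))
(202 + S(57, 22)) + I(-4, -22) = (202 + 0) + 2*(-4)*(51 - 22) = 202 + 2*(-4)*29 = 202 - 232 = -30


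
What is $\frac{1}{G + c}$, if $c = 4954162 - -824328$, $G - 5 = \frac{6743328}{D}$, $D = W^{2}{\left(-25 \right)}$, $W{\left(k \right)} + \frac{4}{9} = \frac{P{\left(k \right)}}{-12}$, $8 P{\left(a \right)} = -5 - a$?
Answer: $\frac{2209}{47722107807} \approx 4.6289 \cdot 10^{-8}$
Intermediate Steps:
$P{\left(a \right)} = - \frac{5}{8} - \frac{a}{8}$ ($P{\left(a \right)} = \frac{-5 - a}{8} = - \frac{5}{8} - \frac{a}{8}$)
$W{\left(k \right)} = - \frac{113}{288} + \frac{k}{96}$ ($W{\left(k \right)} = - \frac{4}{9} + \frac{- \frac{5}{8} - \frac{k}{8}}{-12} = - \frac{4}{9} + \left(- \frac{5}{8} - \frac{k}{8}\right) \left(- \frac{1}{12}\right) = - \frac{4}{9} + \left(\frac{5}{96} + \frac{k}{96}\right) = - \frac{113}{288} + \frac{k}{96}$)
$D = \frac{2209}{5184}$ ($D = \left(- \frac{113}{288} + \frac{1}{96} \left(-25\right)\right)^{2} = \left(- \frac{113}{288} - \frac{25}{96}\right)^{2} = \left(- \frac{47}{72}\right)^{2} = \frac{2209}{5184} \approx 0.42612$)
$G = \frac{34957423397}{2209}$ ($G = 5 + \frac{6743328}{\frac{2209}{5184}} = 5 + 6743328 \cdot \frac{5184}{2209} = 5 + \frac{34957412352}{2209} = \frac{34957423397}{2209} \approx 1.5825 \cdot 10^{7}$)
$c = 5778490$ ($c = 4954162 + 824328 = 5778490$)
$\frac{1}{G + c} = \frac{1}{\frac{34957423397}{2209} + 5778490} = \frac{1}{\frac{47722107807}{2209}} = \frac{2209}{47722107807}$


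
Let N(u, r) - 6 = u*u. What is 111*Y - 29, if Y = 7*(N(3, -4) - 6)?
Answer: 6964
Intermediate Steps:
N(u, r) = 6 + u² (N(u, r) = 6 + u*u = 6 + u²)
Y = 63 (Y = 7*((6 + 3²) - 6) = 7*((6 + 9) - 6) = 7*(15 - 6) = 7*9 = 63)
111*Y - 29 = 111*63 - 29 = 6993 - 29 = 6964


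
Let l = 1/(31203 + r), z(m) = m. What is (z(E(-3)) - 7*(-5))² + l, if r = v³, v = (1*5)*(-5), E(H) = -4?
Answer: 14970459/15578 ≈ 961.00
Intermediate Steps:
v = -25 (v = 5*(-5) = -25)
r = -15625 (r = (-25)³ = -15625)
l = 1/15578 (l = 1/(31203 - 15625) = 1/15578 ≈ 6.4193e-5)
(z(E(-3)) - 7*(-5))² + l = (-4 - 7*(-5))² + 1/15578 = (-4 + 35)² + 1/15578 = 31² + 1/15578 = 961 + 1/15578 = 14970459/15578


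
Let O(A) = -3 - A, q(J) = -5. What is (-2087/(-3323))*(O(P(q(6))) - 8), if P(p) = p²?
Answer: -75132/3323 ≈ -22.610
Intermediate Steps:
(-2087/(-3323))*(O(P(q(6))) - 8) = (-2087/(-3323))*((-3 - 1*(-5)²) - 8) = (-2087*(-1/3323))*((-3 - 1*25) - 8) = 2087*((-3 - 25) - 8)/3323 = 2087*(-28 - 8)/3323 = (2087/3323)*(-36) = -75132/3323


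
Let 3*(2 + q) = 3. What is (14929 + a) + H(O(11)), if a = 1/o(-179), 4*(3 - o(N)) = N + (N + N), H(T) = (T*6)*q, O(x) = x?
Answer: 8159791/549 ≈ 14863.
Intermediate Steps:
q = -1 (q = -2 + (⅓)*3 = -2 + 1 = -1)
H(T) = -6*T (H(T) = (T*6)*(-1) = (6*T)*(-1) = -6*T)
o(N) = 3 - 3*N/4 (o(N) = 3 - (N + (N + N))/4 = 3 - (N + 2*N)/4 = 3 - 3*N/4)
a = 4/549 (a = 1/(3 - ¾*(-179)) = 1/(3 + 537/4) = 1/(549/4) = 4/549 ≈ 0.0072860)
(14929 + a) + H(O(11)) = (14929 + 4/549) - 6*11 = 8196025/549 - 66 = 8159791/549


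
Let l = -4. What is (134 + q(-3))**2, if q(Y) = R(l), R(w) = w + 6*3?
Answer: 21904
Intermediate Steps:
R(w) = 18 + w (R(w) = w + 18 = 18 + w)
q(Y) = 14 (q(Y) = 18 - 4 = 14)
(134 + q(-3))**2 = (134 + 14)**2 = 148**2 = 21904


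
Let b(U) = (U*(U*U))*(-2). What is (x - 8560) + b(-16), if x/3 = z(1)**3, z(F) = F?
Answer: -365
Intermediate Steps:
b(U) = -2*U**3 (b(U) = (U*U**2)*(-2) = U**3*(-2) = -2*U**3)
x = 3 (x = 3*1**3 = 3*1 = 3)
(x - 8560) + b(-16) = (3 - 8560) - 2*(-16)**3 = -8557 - 2*(-4096) = -8557 + 8192 = -365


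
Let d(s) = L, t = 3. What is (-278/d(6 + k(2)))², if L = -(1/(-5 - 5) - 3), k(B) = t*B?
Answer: 7728400/961 ≈ 8042.0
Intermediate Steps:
k(B) = 3*B
L = 31/10 (L = -(1/(-10) - 3) = -(-⅒ - 3) = -1*(-31/10) = 31/10 ≈ 3.1000)
d(s) = 31/10
(-278/d(6 + k(2)))² = (-278/31/10)² = (-278*10/31)² = (-2780/31)² = 7728400/961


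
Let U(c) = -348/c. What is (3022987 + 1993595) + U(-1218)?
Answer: 35116076/7 ≈ 5.0166e+6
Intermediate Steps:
(3022987 + 1993595) + U(-1218) = (3022987 + 1993595) - 348/(-1218) = 5016582 - 348*(-1/1218) = 5016582 + 2/7 = 35116076/7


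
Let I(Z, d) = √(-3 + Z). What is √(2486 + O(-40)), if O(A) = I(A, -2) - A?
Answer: √(2526 + I*√43) ≈ 50.259 + 0.06524*I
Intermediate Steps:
O(A) = √(-3 + A) - A
√(2486 + O(-40)) = √(2486 + (√(-3 - 40) - 1*(-40))) = √(2486 + (√(-43) + 40)) = √(2486 + (I*√43 + 40)) = √(2486 + (40 + I*√43)) = √(2526 + I*√43)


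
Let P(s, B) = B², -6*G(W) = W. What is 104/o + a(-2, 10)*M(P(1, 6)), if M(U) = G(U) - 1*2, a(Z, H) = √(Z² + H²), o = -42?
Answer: -52/21 - 16*√26 ≈ -84.061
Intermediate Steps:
G(W) = -W/6
a(Z, H) = √(H² + Z²)
M(U) = -2 - U/6 (M(U) = -U/6 - 1*2 = -U/6 - 2 = -2 - U/6)
104/o + a(-2, 10)*M(P(1, 6)) = 104/(-42) + √(10² + (-2)²)*(-2 - ⅙*6²) = 104*(-1/42) + √(100 + 4)*(-2 - ⅙*36) = -52/21 + √104*(-2 - 6) = -52/21 + (2*√26)*(-8) = -52/21 - 16*√26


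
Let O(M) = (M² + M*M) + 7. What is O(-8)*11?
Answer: 1485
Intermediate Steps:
O(M) = 7 + 2*M² (O(M) = (M² + M²) + 7 = 2*M² + 7 = 7 + 2*M²)
O(-8)*11 = (7 + 2*(-8)²)*11 = (7 + 2*64)*11 = (7 + 128)*11 = 135*11 = 1485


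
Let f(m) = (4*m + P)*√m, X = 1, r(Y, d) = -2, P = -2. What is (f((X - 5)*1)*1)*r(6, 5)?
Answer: 72*I ≈ 72.0*I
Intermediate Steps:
f(m) = √m*(-2 + 4*m) (f(m) = (4*m - 2)*√m = (-2 + 4*m)*√m = √m*(-2 + 4*m))
(f((X - 5)*1)*1)*r(6, 5) = ((√((1 - 5)*1)*(-2 + 4*((1 - 5)*1)))*1)*(-2) = ((√(-4*1)*(-2 + 4*(-4*1)))*1)*(-2) = ((√(-4)*(-2 + 4*(-4)))*1)*(-2) = (((2*I)*(-2 - 16))*1)*(-2) = (((2*I)*(-18))*1)*(-2) = (-36*I*1)*(-2) = -36*I*(-2) = 72*I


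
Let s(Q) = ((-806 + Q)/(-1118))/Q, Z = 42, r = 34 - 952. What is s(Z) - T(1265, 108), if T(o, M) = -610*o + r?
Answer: 9069175943/11739 ≈ 7.7257e+5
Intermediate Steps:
r = -918
T(o, M) = -918 - 610*o (T(o, M) = -610*o - 918 = -918 - 610*o)
s(Q) = (31/43 - Q/1118)/Q (s(Q) = ((-806 + Q)*(-1/1118))/Q = (31/43 - Q/1118)/Q)
s(Z) - T(1265, 108) = (1/1118)*(806 - 1*42)/42 - (-918 - 610*1265) = (1/1118)*(1/42)*(806 - 42) - (-918 - 771650) = (1/1118)*(1/42)*764 - 1*(-772568) = 191/11739 + 772568 = 9069175943/11739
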